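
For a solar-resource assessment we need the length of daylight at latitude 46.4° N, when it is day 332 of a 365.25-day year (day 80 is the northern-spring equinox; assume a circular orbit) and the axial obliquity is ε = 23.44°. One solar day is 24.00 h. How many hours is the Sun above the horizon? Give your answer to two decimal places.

Solar longitude: L_s = 360° × (332 − 80)/365.25 = 248.378°.
sin δ = sin 23.44° × sin 248.378° = -0.36980, so δ = -21.703°.
cos h₀ = −tan ϕ · tan δ = −tan(+46.4°) × tan(-21.703°) = 0.4180, so h₀ = 1.1396 rad = 65.29°.
Daylight = 2h₀/(2π) × 24.00 h = (1.1396/π) × 24.00 = 8.71 h.

8.71 h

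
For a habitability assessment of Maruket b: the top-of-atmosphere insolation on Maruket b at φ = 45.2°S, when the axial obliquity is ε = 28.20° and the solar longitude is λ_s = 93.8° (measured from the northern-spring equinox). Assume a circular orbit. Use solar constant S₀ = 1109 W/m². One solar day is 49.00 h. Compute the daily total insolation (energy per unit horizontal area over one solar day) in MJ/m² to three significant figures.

11.7 MJ/m²

Solar declination: sin δ = sin ε · sin λ_s = sin 28.20° × sin 93.8° = 0.47151, so δ = +28.132°.
cos H₀ = −tan(-45.2°) tan(+28.132°) = 0.5384, H₀ = 1.0022 rad.
Bracket: H₀ sin φ sin δ + cos φ cos δ sin H₀ = 1.0022×-0.70957×0.47151 + 0.70463×0.88186×0.84267 = -0.335305 + 0.523623 = 0.188318.
Q̄ = (S₀/π) × [bracket] = (1109/π) × 0.188318 = 66.477 W/m².
Daily total = Q̄ × 49.00 h × 3600 s/h = 66.477 × 49.00 × 3600 / 10⁶ = 11.73 MJ/m².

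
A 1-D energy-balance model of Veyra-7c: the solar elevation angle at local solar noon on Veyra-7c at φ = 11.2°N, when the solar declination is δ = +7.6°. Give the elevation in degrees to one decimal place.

86.4°

At local noon the hour angle is zero, so the zenith angle equals |φ − δ| = |+11.2° − (+7.600°)| = 3.600°.
Elevation = 90° − 3.600° = 86.4°.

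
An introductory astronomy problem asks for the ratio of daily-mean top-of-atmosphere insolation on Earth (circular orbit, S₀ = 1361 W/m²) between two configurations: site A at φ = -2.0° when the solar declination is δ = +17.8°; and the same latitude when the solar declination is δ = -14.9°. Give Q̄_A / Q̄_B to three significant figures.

Q̄_A / Q̄_B ≈ 0.954

— Configuration A (φ=-2.0°):
cos H₀ = −tan(-2.0°) tan(+17.800°) = 0.0112, H₀ = 1.5596 rad.
Bracket: H₀ sin φ sin δ + cos φ cos δ sin H₀ = 1.5596×-0.03490×0.30570 + 0.99939×0.95213×0.99994 = -0.016639 + 0.951492 = 0.934853.
Q̄ = (S₀/π) × [bracket] = (1361/π) × 0.934853 = 405.00 W/m².
— Configuration B (φ=-2.0°):
cos H₀ = −tan(-2.0°) tan(-14.900°) = -0.0093, H₀ = 1.5801 rad.
Bracket: H₀ sin φ sin δ + cos φ cos δ sin H₀ = 1.5801×-0.03490×-0.25713 + 0.99939×0.96638×0.99996 = 0.014180 + 0.965752 = 0.979932.
Q̄ = (S₀/π) × [bracket] = (1361/π) × 0.979932 = 424.53 W/m².
Ratio Q̄_A / Q̄_B = 405.00 / 424.53 = 0.9540.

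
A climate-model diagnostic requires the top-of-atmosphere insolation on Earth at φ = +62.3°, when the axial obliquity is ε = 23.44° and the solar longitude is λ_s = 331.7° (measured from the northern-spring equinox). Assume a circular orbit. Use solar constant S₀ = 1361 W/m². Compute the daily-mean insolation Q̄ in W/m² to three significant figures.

Q̄ ≈ 97.5 W/m²

Solar declination: sin δ = sin ε · sin λ_s = sin 23.44° × sin 331.7° = -0.18859, so δ = -10.870°.
cos H₀ = −tan(+62.3°) tan(-10.870°) = 0.3658, H₀ = 1.1963 rad.
Bracket: H₀ sin φ sin δ + cos φ cos δ sin H₀ = 1.1963×0.88539×-0.18859 + 0.46484×0.98206×0.93071 = -0.199753 + 0.424870 = 0.225117.
Q̄ = (S₀/π) × [bracket] = (1361/π) × 0.225117 = 97.53 W/m².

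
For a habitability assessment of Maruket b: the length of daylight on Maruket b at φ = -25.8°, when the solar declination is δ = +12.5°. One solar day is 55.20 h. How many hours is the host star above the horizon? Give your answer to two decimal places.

25.71 h

cos H₀ = −tan φ · tan δ = −tan(-25.8°) × tan(+12.500°) = 0.1072, so H₀ = 1.4634 rad = 83.85°.
Daylight = 2H₀/(2π) × 55.20 h = (1.4634/π) × 55.20 = 25.71 h.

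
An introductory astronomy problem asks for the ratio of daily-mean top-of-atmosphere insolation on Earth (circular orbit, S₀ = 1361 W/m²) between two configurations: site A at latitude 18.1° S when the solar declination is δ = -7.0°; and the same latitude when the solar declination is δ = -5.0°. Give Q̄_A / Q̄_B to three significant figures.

Q̄_A / Q̄_B ≈ 1.01

— Configuration A (φ=-18.1°):
cos H₀ = −tan(-18.1°) tan(-7.000°) = -0.0401, H₀ = 1.6109 rad.
Bracket: H₀ sin φ sin δ + cos φ cos δ sin H₀ = 1.6109×-0.31068×-0.12187 + 0.95052×0.99255×0.99919 = 0.060993 + 0.942674 = 1.003667.
Q̄ = (S₀/π) × [bracket] = (1361/π) × 1.003667 = 434.81 W/m².
— Configuration B (φ=-18.1°):
cos H₀ = −tan(-18.1°) tan(-5.000°) = -0.0286, H₀ = 1.5994 rad.
Bracket: H₀ sin φ sin δ + cos φ cos δ sin H₀ = 1.5994×-0.31068×-0.08716 + 0.95052×0.99619×0.99959 = 0.043310 + 0.946510 = 0.989820.
Q̄ = (S₀/π) × [bracket] = (1361/π) × 0.989820 = 428.81 W/m².
Ratio Q̄_A / Q̄_B = 434.81 / 428.81 = 1.014.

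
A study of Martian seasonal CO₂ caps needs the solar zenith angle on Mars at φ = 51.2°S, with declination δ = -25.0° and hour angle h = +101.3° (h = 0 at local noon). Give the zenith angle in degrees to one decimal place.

θ_z = 77.4°

cos θ_z = sin φ sin δ + cos φ cos δ cos h = 0.329362 + -0.111277 = 0.218085.
θ_z = arccos(0.218085) = 77.4°.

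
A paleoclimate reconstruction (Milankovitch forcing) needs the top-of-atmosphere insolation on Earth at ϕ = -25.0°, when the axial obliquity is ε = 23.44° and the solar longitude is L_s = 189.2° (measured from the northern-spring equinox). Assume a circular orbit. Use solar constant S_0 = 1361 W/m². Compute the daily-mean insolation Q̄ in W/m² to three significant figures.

Q̄ ≈ 410 W/m²

Solar declination: sin δ = sin ε · sin L_s = sin 23.44° × sin 189.2° = -0.06360, so δ = -3.646°.
cos h₀ = −tan(-25.0°) tan(-3.646°) = -0.0297, h₀ = 1.6005 rad.
Bracket: h₀ sin ϕ sin δ + cos ϕ cos δ sin h₀ = 1.6005×-0.42262×-0.06360 + 0.90631×0.99798×0.99956 = 0.043019 + 0.904081 = 0.947100.
Q̄ = (S_0/π) × [bracket] = (1361/π) × 0.947100 = 410.3 W/m².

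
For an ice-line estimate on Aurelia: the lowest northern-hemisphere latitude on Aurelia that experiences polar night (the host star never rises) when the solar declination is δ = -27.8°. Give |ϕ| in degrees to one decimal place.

Polar night requires cos h₀ = −tan ϕ tan δ ≥ 1, i.e. tan ϕ tan δ ≤ −1.
The boundary is |tan ϕ| · |tan δ| = 1, so |ϕ| = 90° − |δ| = 90° − 27.8° = 62.2° in the northern hemisphere.

|ϕ| = 62.2°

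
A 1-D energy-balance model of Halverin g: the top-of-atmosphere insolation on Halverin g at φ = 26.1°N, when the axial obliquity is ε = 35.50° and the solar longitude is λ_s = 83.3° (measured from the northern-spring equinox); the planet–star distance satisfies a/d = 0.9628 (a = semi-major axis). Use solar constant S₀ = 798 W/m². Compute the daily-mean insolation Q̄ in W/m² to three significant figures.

Q̄ ≈ 277 W/m²

Solar declination: sin δ = sin ε · sin λ_s = sin 35.50° × sin 83.3° = 0.57674, so δ = +35.221°.
cos H₀ = −tan(+26.1°) tan(+35.221°) = -0.3459, H₀ = 1.9239 rad.
Bracket: H₀ sin φ sin δ + cos φ cos δ sin H₀ = 1.9239×0.43994×0.57674 + 0.89803×0.81693×0.93829 = 0.488153 + 0.688355 = 1.176508.
Inverse-square distance factor (a/d)² = 0.9628² = 0.926984.
Q̄ = (S₀/π) × 0.926984 × [bracket] = (798/π) × 0.926984 × 1.176508 = 277.0 W/m².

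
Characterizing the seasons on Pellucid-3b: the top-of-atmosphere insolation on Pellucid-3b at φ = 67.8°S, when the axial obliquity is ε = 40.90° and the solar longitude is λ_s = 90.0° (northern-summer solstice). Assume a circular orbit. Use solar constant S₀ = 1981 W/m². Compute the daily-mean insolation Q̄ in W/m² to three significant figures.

Solar declination: sin δ = sin ε · sin λ_s = sin 40.90° × sin 90.0° = 0.65474, so δ = +40.900°.
cos H₀ = −tan(-67.8°) tan(+40.900°) = 2.1226 ≥ 1 ⇒ polar night, H₀ = 0 and Q̄ = 0.

Q̄ ≈ 0.00 W/m²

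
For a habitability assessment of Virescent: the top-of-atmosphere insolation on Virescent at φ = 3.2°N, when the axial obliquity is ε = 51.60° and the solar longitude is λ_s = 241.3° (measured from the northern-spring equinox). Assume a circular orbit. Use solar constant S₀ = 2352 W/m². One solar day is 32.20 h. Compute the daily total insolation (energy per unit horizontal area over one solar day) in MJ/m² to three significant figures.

57.8 MJ/m²

Solar declination: sin δ = sin ε · sin λ_s = sin 51.60° × sin 241.3° = -0.68741, so δ = -43.426°.
cos H₀ = −tan(+3.2°) tan(-43.426°) = 0.0529, H₀ = 1.5179 rad.
Bracket: H₀ sin φ sin δ + cos φ cos δ sin H₀ = 1.5179×0.05582×-0.68741 + 0.99844×0.72627×0.99860 = -0.058244 + 0.724122 = 0.665878.
Q̄ = (S₀/π) × [bracket] = (2352/π) × 0.665878 = 498.52 W/m².
Daily total = Q̄ × 32.20 h × 3600 s/h = 498.52 × 32.20 × 3600 / 10⁶ = 57.79 MJ/m².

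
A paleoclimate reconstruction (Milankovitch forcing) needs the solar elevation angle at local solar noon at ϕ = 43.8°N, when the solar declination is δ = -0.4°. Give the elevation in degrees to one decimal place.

45.8°

At local noon the hour angle is zero, so the zenith angle equals |ϕ − δ| = |+43.8° − (-0.400°)| = 44.200°.
Elevation = 90° − 44.200° = 45.8°.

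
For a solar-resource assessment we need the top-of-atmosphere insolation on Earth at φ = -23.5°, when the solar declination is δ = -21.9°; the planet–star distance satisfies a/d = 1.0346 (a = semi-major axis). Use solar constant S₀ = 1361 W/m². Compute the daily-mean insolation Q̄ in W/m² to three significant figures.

cos H₀ = −tan(-23.5°) tan(-21.900°) = -0.1748, H₀ = 1.7465 rad.
Bracket: H₀ sin φ sin δ + cos φ cos δ sin H₀ = 1.7465×-0.39875×-0.37299 + 0.91706×0.92784×0.98461 = 0.259757 + 0.837790 = 1.097547.
Inverse-square distance factor (a/d)² = 1.0346² = 1.070397.
Q̄ = (S₀/π) × 1.070397 × [bracket] = (1361/π) × 1.070397 × 1.097547 = 509.0 W/m².

Q̄ ≈ 509 W/m²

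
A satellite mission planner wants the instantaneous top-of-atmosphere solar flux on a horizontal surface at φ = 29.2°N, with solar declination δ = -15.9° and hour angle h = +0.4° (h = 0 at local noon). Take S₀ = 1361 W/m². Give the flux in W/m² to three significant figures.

cos θ_z = sin φ sin δ + cos φ cos δ cos h = -0.133654 + 0.839505 = 0.705851.
Flux = S₀ · cos θ_z = 1361 × 0.705851 = 960.7 W/m².

961 W/m²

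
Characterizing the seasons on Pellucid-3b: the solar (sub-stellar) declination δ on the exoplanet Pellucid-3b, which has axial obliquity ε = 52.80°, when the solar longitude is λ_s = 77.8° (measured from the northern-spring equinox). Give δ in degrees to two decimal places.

sin δ = sin ε · sin λ_s = sin 52.80° × sin 77.8° = 0.778541.
δ = arcsin(0.778541) = +51.13°.

δ = +51.13°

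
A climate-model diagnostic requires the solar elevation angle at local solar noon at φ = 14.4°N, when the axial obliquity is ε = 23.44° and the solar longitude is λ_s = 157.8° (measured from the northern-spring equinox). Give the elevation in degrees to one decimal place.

84.2°

Solar declination: sin δ = sin ε · sin λ_s = sin 23.44° × sin 157.8° = 0.15030, so δ = +8.644°.
At local noon the hour angle is zero, so the zenith angle equals |φ − δ| = |+14.4° − (+8.644°)| = 5.756°.
Elevation = 90° − 5.756° = 84.2°.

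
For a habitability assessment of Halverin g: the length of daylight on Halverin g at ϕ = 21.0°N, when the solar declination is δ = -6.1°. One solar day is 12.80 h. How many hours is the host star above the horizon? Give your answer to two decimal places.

cos h₀ = −tan ϕ · tan δ = −tan(+21.0°) × tan(-6.100°) = 0.0410, so h₀ = 1.5298 rad = 87.65°.
Daylight = 2h₀/(2π) × 12.80 h = (1.5298/π) × 12.80 = 6.23 h.

6.23 h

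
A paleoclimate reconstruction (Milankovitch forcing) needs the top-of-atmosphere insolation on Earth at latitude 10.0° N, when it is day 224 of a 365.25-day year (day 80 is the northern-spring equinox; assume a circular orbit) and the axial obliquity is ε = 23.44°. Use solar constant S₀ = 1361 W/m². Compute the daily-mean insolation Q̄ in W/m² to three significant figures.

Q̄ ≈ 443 W/m²

Solar longitude: λ_s = 360° × (224 − 80)/365.25 = 141.930°.
sin δ = sin 23.44° × sin 141.930° = 0.24528, so δ = +14.199°.
cos H₀ = −tan(+10.0°) tan(+14.199°) = -0.0446, H₀ = 1.6154 rad.
Bracket: H₀ sin φ sin δ + cos φ cos δ sin H₀ = 1.6154×0.17365×0.24528 + 0.98481×0.96945×0.99900 = 0.068805 + 0.953769 = 1.022574.
Q̄ = (S₀/π) × [bracket] = (1361/π) × 1.022574 = 443.0 W/m².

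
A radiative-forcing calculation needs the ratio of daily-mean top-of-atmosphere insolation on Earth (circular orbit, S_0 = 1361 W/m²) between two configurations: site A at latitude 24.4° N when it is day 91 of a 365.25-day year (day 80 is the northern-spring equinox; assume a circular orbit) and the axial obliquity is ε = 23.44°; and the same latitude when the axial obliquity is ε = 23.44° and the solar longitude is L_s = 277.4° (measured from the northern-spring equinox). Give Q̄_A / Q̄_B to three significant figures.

— Configuration A (ϕ=+24.4°):
Solar longitude: L_s = 360° × (91 − 80)/365.25 = 10.842°.
sin δ = sin 23.44° × sin 10.842° = 0.07482, so δ = +4.291°.
cos h₀ = −tan(+24.4°) tan(+4.291°) = -0.0340, h₀ = 1.6048 rad.
Bracket: h₀ sin ϕ sin δ + cos ϕ cos δ sin h₀ = 1.6048×0.41310×0.07482 + 0.91068×0.99720×0.99942 = 0.049601 + 0.907603 = 0.957204.
Q̄ = (S_0/π) × [bracket] = (1361/π) × 0.957204 = 414.68 W/m².
— Configuration B (ϕ=+24.4°):
Solar declination: sin δ = sin ε · sin L_s = sin 23.44° × sin 277.4° = -0.39448, so δ = -23.233°.
cos h₀ = −tan(+24.4°) tan(-23.233°) = 0.1947, h₀ = 1.3748 rad.
Bracket: h₀ sin ϕ sin δ + cos ϕ cos δ sin h₀ = 1.3748×0.41310×-0.39448 + 0.91068×0.91891×0.98086 = -0.224037 + 0.820816 = 0.596779.
Q̄ = (S_0/π) × [bracket] = (1361/π) × 0.596779 = 258.54 W/m².
Ratio Q̄_A / Q̄_B = 414.68 / 258.54 = 1.604.

Q̄_A / Q̄_B ≈ 1.60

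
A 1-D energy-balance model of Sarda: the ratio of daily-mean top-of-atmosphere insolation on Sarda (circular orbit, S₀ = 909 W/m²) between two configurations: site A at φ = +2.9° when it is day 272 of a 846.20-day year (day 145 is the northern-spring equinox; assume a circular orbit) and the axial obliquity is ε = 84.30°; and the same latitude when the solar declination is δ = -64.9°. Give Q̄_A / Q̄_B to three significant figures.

Q̄_A / Q̄_B ≈ 1.86

— Configuration A (φ=+2.9°):
Solar longitude: λ_s = 360° × (272 − 145)/846.20 = 54.030°.
sin δ = sin 84.30° × sin 54.030° = 0.80532, so δ = +53.641°.
cos H₀ = −tan(+2.9°) tan(+53.641°) = -0.0688, H₀ = 1.6397 rad.
Bracket: H₀ sin φ sin δ + cos φ cos δ sin H₀ = 1.6397×0.05059×0.80532 + 0.99872×0.59284×0.99763 = 0.066803 + 0.590678 = 0.657481.
Q̄ = (S₀/π) × [bracket] = (909/π) × 0.657481 = 190.24 W/m².
— Configuration B (φ=+2.9°):
cos H₀ = −tan(+2.9°) tan(-64.900°) = 0.1081, H₀ = 1.4624 rad.
Bracket: H₀ sin φ sin δ + cos φ cos δ sin H₀ = 1.4624×0.05059×-0.90557 + 0.99872×0.42420×0.99414 = -0.066997 + 0.421174 = 0.354177.
Q̄ = (S₀/π) × [bracket] = (909/π) × 0.354177 = 102.48 W/m².
Ratio Q̄_A / Q̄_B = 190.24 / 102.48 = 1.856.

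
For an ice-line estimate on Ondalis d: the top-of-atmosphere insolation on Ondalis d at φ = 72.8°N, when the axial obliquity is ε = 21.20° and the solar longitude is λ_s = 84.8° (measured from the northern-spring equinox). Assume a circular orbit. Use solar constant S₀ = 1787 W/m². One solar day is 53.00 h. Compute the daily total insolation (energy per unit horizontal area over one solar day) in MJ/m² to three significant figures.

Solar declination: sin δ = sin ε · sin λ_s = sin 21.20° × sin 84.8° = 0.36014, so δ = +21.109°.
cos H₀ = −tan(+72.8°) tan(+21.109°) = -1.2471 ≤ −1 ⇒ polar day, H₀ = π.
Bracket: H₀ sin φ sin δ + cos φ cos δ sin H₀ = 3.1416×0.95528×0.36014 + 0.29571×0.93290×0.00000 = 1.080819 + 0.000000 = 1.080819.
Q̄ = (S₀/π) × [bracket] = (1787/π) × 1.080819 = 614.79 W/m².
Daily total = Q̄ × 53.00 h × 3600 s/h = 614.79 × 53.00 × 3600 / 10⁶ = 117.3 MJ/m².

117 MJ/m²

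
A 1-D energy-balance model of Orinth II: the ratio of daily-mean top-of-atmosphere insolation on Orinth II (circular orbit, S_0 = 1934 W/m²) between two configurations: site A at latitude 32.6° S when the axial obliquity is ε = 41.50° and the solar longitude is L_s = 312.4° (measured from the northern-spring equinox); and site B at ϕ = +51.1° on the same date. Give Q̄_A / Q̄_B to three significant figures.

— Configuration A (ϕ=-32.6°):
Solar declination: sin δ = sin ε · sin L_s = sin 41.50° × sin 312.4° = -0.48932, so δ = -29.296°.
cos h₀ = −tan(-32.6°) tan(-29.296°) = -0.3588, h₀ = 1.9378 rad.
Bracket: h₀ sin ϕ sin δ + cos ϕ cos δ sin h₀ = 1.9378×-0.53877×-0.48932 + 0.84245×0.87211×0.93341 = 0.510864 + 0.685785 = 1.196649.
Q̄ = (S_0/π) × [bracket] = (1934/π) × 1.196649 = 736.67 W/m².
— Configuration B (ϕ=+51.1°):
cos h₀ = −tan(+51.1°) tan(-29.296°) = 0.6953, h₀ = 0.8019 rad.
Bracket: h₀ sin ϕ sin δ + cos ϕ cos δ sin h₀ = 0.8019×0.77824×-0.48932 + 0.62796×0.87211×0.71868 = -0.305370 + 0.393585 = 0.088215.
Q̄ = (S_0/π) × [bracket] = (1934/π) × 0.088215 = 54.306 W/m².
Ratio Q̄_A / Q̄_B = 736.67 / 54.306 = 13.57.

Q̄_A / Q̄_B ≈ 13.6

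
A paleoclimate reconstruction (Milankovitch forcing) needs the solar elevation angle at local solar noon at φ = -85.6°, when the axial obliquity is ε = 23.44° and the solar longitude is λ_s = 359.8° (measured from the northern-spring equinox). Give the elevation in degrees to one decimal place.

4.5°

Solar declination: sin δ = sin ε · sin λ_s = sin 23.44° × sin 359.8° = -0.00139, so δ = -0.080°.
At local noon the hour angle is zero, so the zenith angle equals |φ − δ| = |-85.6° − (-0.080°)| = 85.520°.
Elevation = 90° − 85.520° = 4.5°.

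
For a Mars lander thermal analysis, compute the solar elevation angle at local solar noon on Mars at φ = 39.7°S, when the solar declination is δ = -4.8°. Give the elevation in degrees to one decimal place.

55.1°

At local noon the hour angle is zero, so the zenith angle equals |φ − δ| = |-39.7° − (-4.800°)| = 34.900°.
Elevation = 90° − 34.900° = 55.1°.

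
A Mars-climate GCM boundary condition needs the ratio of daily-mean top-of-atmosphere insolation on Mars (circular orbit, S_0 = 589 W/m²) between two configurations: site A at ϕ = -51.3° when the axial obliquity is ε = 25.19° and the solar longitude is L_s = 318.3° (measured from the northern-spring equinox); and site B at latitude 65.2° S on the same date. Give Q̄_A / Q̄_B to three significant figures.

Q̄_A / Q̄_B ≈ 1.11

— Configuration A (ϕ=-51.3°):
Solar declination: sin δ = sin ε · sin L_s = sin 25.19° × sin 318.3° = -0.28314, so δ = -16.447°.
cos h₀ = −tan(-51.3°) tan(-16.447°) = -0.3685, h₀ = 1.9482 rad.
Bracket: h₀ sin ϕ sin δ + cos ϕ cos δ sin h₀ = 1.9482×-0.78043×-0.28314 + 0.62524×0.95908×0.92963 = 0.430496 + 0.557457 = 0.987953.
Q̄ = (S_0/π) × [bracket] = (589/π) × 0.987953 = 185.23 W/m².
— Configuration B (ϕ=-65.2°):
cos h₀ = −tan(-65.2°) tan(-16.447°) = -0.6389, h₀ = 2.2639 rad.
Bracket: h₀ sin ϕ sin δ + cos ϕ cos δ sin h₀ = 2.2639×-0.90778×-0.28314 + 0.41945×0.95908×0.76928 = 0.581888 + 0.309471 = 0.891359.
Q̄ = (S_0/π) × [bracket] = (589/π) × 0.891359 = 167.12 W/m².
Ratio Q̄_A / Q̄_B = 185.23 / 167.12 = 1.108.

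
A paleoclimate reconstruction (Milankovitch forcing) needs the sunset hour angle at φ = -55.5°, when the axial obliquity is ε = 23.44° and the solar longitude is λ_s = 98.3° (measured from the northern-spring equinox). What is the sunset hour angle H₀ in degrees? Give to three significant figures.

Solar declination: sin δ = sin ε · sin λ_s = sin 23.44° × sin 98.3° = 0.39362, so δ = +23.180°.
cos H₀ = −tan φ · tan δ = −tan(-55.5°) × tan(+23.180°) = 0.6230, so H₀ = 0.8982 rad = 51.46°.

H₀ = 51.5°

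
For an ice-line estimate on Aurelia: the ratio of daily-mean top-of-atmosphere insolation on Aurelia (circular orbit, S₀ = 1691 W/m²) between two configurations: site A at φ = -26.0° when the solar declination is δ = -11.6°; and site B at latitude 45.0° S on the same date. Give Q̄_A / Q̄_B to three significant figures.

Q̄_A / Q̄_B ≈ 1.10

— Configuration A (φ=-26.0°):
cos H₀ = −tan(-26.0°) tan(-11.600°) = -0.1001, H₀ = 1.6711 rad.
Bracket: H₀ sin φ sin δ + cos φ cos δ sin H₀ = 1.6711×-0.43837×-0.20108 + 0.89879×0.97958×0.99498 = 0.147303 + 0.876017 = 1.023320.
Q̄ = (S₀/π) × [bracket] = (1691/π) × 1.023320 = 550.81 W/m².
— Configuration B (φ=-45.0°):
cos H₀ = −tan(-45.0°) tan(-11.600°) = -0.2053, H₀ = 1.7775 rad.
Bracket: H₀ sin φ sin δ + cos φ cos δ sin H₀ = 1.7775×-0.70711×-0.20108 + 0.70711×0.97958×0.97871 = 0.252735 + 0.677924 = 0.930659.
Q̄ = (S₀/π) × [bracket] = (1691/π) × 0.930659 = 500.94 W/m².
Ratio Q̄_A / Q̄_B = 550.81 / 500.94 = 1.100.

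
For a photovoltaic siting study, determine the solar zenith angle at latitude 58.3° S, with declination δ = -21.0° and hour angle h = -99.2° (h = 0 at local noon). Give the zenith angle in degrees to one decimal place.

θ_z = 76.9°

cos θ_z = sin φ sin δ + cos φ cos δ cos h = 0.304903 + -0.078433 = 0.226470.
θ_z = arccos(0.226470) = 76.9°.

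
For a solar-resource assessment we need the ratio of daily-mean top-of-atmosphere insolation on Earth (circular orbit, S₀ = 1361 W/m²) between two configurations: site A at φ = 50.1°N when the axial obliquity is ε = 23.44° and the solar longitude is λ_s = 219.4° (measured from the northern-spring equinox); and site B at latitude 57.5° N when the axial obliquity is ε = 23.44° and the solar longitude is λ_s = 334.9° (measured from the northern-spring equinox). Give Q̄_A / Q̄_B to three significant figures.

— Configuration A (φ=+50.1°):
Solar declination: sin δ = sin ε · sin λ_s = sin 23.44° × sin 219.4° = -0.25249, so δ = -14.625°.
cos H₀ = −tan(+50.1°) tan(-14.625°) = 0.3121, H₀ = 1.2534 rad.
Bracket: H₀ sin φ sin δ + cos φ cos δ sin H₀ = 1.2534×0.76717×-0.25249 + 0.64145×0.96760×0.95005 = -0.242787 + 0.589665 = 0.346878.
Q̄ = (S₀/π) × [bracket] = (1361/π) × 0.346878 = 150.27 W/m².
— Configuration B (φ=+57.5°):
Solar declination: sin δ = sin ε · sin λ_s = sin 23.44° × sin 334.9° = -0.16874, so δ = -9.715°.
cos H₀ = −tan(+57.5°) tan(-9.715°) = 0.2687, H₀ = 1.2987 rad.
Bracket: H₀ sin φ sin δ + cos φ cos δ sin H₀ = 1.2987×0.84339×-0.16874 + 0.53730×0.98566×0.96322 = -0.184823 + 0.510117 = 0.325294.
Q̄ = (S₀/π) × [bracket] = (1361/π) × 0.325294 = 140.92 W/m².
Ratio Q̄_A / Q̄_B = 150.27 / 140.92 = 1.066.

Q̄_A / Q̄_B ≈ 1.07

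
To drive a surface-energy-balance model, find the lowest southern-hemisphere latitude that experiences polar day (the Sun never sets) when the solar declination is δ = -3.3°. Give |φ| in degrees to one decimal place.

|φ| = 86.7°

Polar day requires cos H₀ = −tan φ tan δ ≤ −1, i.e. tan φ tan δ ≥ 1.
The boundary is |tan φ| · |tan δ| = 1, so |φ| = 90° − |δ| = 90° − 3.3° = 86.7° in the southern hemisphere.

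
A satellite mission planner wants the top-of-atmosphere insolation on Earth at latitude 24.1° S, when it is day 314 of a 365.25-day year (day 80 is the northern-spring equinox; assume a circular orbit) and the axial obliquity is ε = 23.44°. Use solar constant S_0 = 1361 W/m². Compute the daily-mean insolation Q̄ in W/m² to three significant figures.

Q̄ ≈ 466 W/m²

Solar longitude: L_s = 360° × (314 − 80)/365.25 = 230.637°.
sin δ = sin 23.44° × sin 230.637° = -0.30755, so δ = -17.911°.
cos h₀ = −tan(-24.1°) tan(-17.911°) = -0.1446, h₀ = 1.7159 rad.
Bracket: h₀ sin ϕ sin δ + cos ϕ cos δ sin h₀ = 1.7159×-0.40833×-0.30755 + 0.91283×0.95153×0.98949 = 0.215486 + 0.859456 = 1.074942.
Q̄ = (S_0/π) × [bracket] = (1361/π) × 1.074942 = 465.7 W/m².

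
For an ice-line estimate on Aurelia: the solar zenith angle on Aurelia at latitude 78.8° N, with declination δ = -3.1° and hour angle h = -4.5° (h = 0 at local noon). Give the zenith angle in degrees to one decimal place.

cos θ_z = sin φ sin δ + cos φ cos δ cos h = -0.053049 + 0.193352 = 0.140303.
θ_z = arccos(0.140303) = 81.9°.

θ_z = 81.9°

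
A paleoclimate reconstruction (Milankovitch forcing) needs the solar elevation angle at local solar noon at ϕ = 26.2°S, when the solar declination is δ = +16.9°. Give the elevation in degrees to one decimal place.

46.9°

At local noon the hour angle is zero, so the zenith angle equals |ϕ − δ| = |-26.2° − (+16.900°)| = 43.100°.
Elevation = 90° − 43.100° = 46.9°.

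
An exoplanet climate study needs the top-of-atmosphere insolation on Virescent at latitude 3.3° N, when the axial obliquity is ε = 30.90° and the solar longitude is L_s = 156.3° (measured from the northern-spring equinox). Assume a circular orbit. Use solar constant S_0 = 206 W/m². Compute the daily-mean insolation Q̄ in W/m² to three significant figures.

Q̄ ≈ 65.3 W/m²

Solar declination: sin δ = sin ε · sin L_s = sin 30.90° × sin 156.3° = 0.20642, so δ = +11.912°.
cos h₀ = −tan(+3.3°) tan(+11.912°) = -0.0122, h₀ = 1.5830 rad.
Bracket: h₀ sin ϕ sin δ + cos ϕ cos δ sin h₀ = 1.5830×0.05756×0.20642 + 0.99834×0.97846×0.99993 = 0.018808 + 0.976767 = 0.995575.
Q̄ = (S_0/π) × [bracket] = (206/π) × 0.995575 = 65.28 W/m².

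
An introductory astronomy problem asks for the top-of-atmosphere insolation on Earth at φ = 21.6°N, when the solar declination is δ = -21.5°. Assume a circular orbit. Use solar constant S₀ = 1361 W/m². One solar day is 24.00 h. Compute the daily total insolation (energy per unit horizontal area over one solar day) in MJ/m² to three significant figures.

cos H₀ = −tan(+21.6°) tan(-21.500°) = 0.1560, H₀ = 1.4142 rad.
Bracket: H₀ sin φ sin δ + cos φ cos δ sin H₀ = 1.4142×0.36812×-0.36650 + 0.92978×0.93042×0.98776 = -0.190798 + 0.854497 = 0.663699.
Q̄ = (S₀/π) × [bracket] = (1361/π) × 0.663699 = 287.53 W/m².
Daily total = Q̄ × 24.00 h × 3600 s/h = 287.53 × 24.00 × 3600 / 10⁶ = 24.84 MJ/m².

24.8 MJ/m²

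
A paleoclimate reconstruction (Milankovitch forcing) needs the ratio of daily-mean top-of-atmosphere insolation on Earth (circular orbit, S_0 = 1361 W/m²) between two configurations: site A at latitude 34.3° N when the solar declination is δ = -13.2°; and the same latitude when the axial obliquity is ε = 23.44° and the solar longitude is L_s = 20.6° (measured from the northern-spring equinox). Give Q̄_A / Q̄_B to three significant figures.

— Configuration A (ϕ=+34.3°):
cos h₀ = −tan(+34.3°) tan(-13.200°) = 0.1600, h₀ = 1.4101 rad.
Bracket: h₀ sin ϕ sin δ + cos ϕ cos δ sin h₀ = 1.4101×0.56353×-0.22835 + 0.82610×0.97358×0.98712 = -0.181455 + 0.793915 = 0.612460.
Q̄ = (S_0/π) × [bracket] = (1361/π) × 0.612460 = 265.33 W/m².
— Configuration B (ϕ=+34.3°):
Solar declination: sin δ = sin ε · sin L_s = sin 23.44° × sin 20.6° = 0.13996, so δ = +8.045°.
cos h₀ = −tan(+34.3°) tan(+8.045°) = -0.0964, h₀ = 1.6674 rad.
Bracket: h₀ sin ϕ sin δ + cos ϕ cos δ sin h₀ = 1.6674×0.56353×0.13996 + 0.82610×0.99016×0.99534 = 0.131511 + 0.814159 = 0.945670.
Q̄ = (S_0/π) × [bracket] = (1361/π) × 0.945670 = 409.68 W/m².
Ratio Q̄_A / Q̄_B = 265.33 / 409.68 = 0.6477.

Q̄_A / Q̄_B ≈ 0.648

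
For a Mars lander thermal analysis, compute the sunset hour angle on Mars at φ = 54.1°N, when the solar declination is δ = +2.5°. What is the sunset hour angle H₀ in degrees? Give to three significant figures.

cos H₀ = −tan φ · tan δ = −tan(+54.1°) × tan(+2.500°) = -0.0603, so H₀ = 1.6311 rad = 93.46°.

H₀ = 93.5°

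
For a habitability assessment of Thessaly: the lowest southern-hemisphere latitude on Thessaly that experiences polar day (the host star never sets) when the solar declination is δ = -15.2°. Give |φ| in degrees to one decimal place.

Polar day requires cos H₀ = −tan φ tan δ ≤ −1, i.e. tan φ tan δ ≥ 1.
The boundary is |tan φ| · |tan δ| = 1, so |φ| = 90° − |δ| = 90° − 15.2° = 74.8° in the southern hemisphere.

|φ| = 74.8°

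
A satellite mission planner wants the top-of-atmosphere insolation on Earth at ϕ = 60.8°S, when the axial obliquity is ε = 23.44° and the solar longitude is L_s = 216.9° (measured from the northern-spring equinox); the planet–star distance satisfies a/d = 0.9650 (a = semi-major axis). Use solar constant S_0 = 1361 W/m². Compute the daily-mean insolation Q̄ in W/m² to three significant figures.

Q̄ ≈ 342 W/m²

Solar declination: sin δ = sin ε · sin L_s = sin 23.44° × sin 216.9° = -0.23884, so δ = -13.818°.
cos h₀ = −tan(-60.8°) tan(-13.818°) = -0.4401, h₀ = 2.0265 rad.
Bracket: h₀ sin ϕ sin δ + cos ϕ cos δ sin h₀ = 2.0265×-0.87292×-0.23884 + 0.48786×0.97106×0.89795 = 0.422501 + 0.425396 = 0.847897.
Inverse-square distance factor (a/d)² = 0.9650² = 0.931225.
Q̄ = (S_0/π) × 0.931225 × [bracket] = (1361/π) × 0.931225 × 0.847897 = 342.1 W/m².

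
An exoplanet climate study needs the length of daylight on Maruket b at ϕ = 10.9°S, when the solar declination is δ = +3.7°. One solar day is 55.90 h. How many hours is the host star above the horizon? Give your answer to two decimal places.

27.73 h

cos h₀ = −tan ϕ · tan δ = −tan(-10.9°) × tan(+3.700°) = 0.0125, so h₀ = 1.5583 rad = 89.29°.
Daylight = 2h₀/(2π) × 55.90 h = (1.5583/π) × 55.90 = 27.73 h.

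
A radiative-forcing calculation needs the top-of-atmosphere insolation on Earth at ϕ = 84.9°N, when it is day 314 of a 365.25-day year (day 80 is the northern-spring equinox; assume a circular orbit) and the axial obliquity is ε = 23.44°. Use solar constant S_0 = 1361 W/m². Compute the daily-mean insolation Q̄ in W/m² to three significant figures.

Solar longitude: L_s = 360° × (314 − 80)/365.25 = 230.637°.
sin δ = sin 23.44° × sin 230.637° = -0.30755, so δ = -17.911°.
cos h₀ = −tan(+84.9°) tan(-17.911°) = 3.6215 ≥ 1 ⇒ polar night, h₀ = 0 and Q̄ = 0.

Q̄ ≈ 0.00 W/m²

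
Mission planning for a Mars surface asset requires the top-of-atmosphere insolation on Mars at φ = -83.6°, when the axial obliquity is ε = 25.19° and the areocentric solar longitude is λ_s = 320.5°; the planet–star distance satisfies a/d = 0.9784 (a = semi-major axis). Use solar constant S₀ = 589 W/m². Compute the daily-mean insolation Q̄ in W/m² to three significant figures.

sin δ = sin 25.19° × sin 320.5° = -0.27073, so δ = -15.708°.
cos H₀ = −tan(-83.6°) tan(-15.708°) = -2.5072 ≤ −1 ⇒ polar day, H₀ = π.
Bracket: H₀ sin φ sin δ + cos φ cos δ sin H₀ = 3.1416×-0.99377×-0.27073 + 0.11147×0.96266×0.00000 = 0.845227 + 0.000000 = 0.845227.
Inverse-square distance factor (a/d)² = 0.9784² = 0.957267.
Q̄ = (S₀/π) × 0.957267 × [bracket] = (589/π) × 0.957267 × 0.845227 = 151.7 W/m².

Q̄ ≈ 152 W/m²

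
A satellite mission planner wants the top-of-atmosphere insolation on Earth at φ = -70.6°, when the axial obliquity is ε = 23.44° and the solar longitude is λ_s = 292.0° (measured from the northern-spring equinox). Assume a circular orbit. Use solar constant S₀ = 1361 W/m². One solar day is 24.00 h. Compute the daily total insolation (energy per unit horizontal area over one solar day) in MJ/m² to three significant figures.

40.9 MJ/m²

Solar declination: sin δ = sin ε · sin λ_s = sin 23.44° × sin 292.0° = -0.36882, so δ = -21.643°.
cos H₀ = −tan(-70.6°) tan(-21.643°) = -1.1268 ≤ −1 ⇒ polar day, H₀ = π.
Bracket: H₀ sin φ sin δ + cos φ cos δ sin H₀ = 3.1416×-0.94322×-0.36882 + 0.33216×0.92950×0.00000 = 1.092895 + 0.000000 = 1.092895.
Q̄ = (S₀/π) × [bracket] = (1361/π) × 1.092895 = 473.46 W/m².
Daily total = Q̄ × 24.00 h × 3600 s/h = 473.46 × 24.00 × 3600 / 10⁶ = 40.91 MJ/m².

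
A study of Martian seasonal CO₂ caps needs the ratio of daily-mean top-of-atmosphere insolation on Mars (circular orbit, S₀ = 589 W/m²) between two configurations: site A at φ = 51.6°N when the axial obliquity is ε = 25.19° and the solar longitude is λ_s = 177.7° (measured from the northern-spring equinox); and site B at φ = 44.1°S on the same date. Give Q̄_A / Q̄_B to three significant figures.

Q̄_A / Q̄_B ≈ 0.918

— Configuration A (φ=+51.6°):
Solar declination: sin δ = sin ε · sin λ_s = sin 25.19° × sin 177.7° = 0.01708, so δ = +0.979°.
cos H₀ = −tan(+51.6°) tan(+0.979°) = -0.0216, H₀ = 1.5924 rad.
Bracket: H₀ sin φ sin δ + cos φ cos δ sin H₀ = 1.5924×0.78369×0.01708 + 0.62115×0.99985×0.99977 = 0.021315 + 0.620914 = 0.642229.
Q̄ = (S₀/π) × [bracket] = (589/π) × 0.642229 = 120.41 W/m².
— Configuration B (φ=-44.1°):
cos H₀ = −tan(-44.1°) tan(+0.979°) = 0.0166, H₀ = 1.5542 rad.
Bracket: H₀ sin φ sin δ + cos φ cos δ sin H₀ = 1.5542×-0.69591×0.01708 + 0.71813×0.99985×0.99986 = -0.018473 + 0.717922 = 0.699449.
Q̄ = (S₀/π) × [bracket] = (589/π) × 0.699449 = 131.14 W/m².
Ratio Q̄_A / Q̄_B = 120.41 / 131.14 = 0.9182.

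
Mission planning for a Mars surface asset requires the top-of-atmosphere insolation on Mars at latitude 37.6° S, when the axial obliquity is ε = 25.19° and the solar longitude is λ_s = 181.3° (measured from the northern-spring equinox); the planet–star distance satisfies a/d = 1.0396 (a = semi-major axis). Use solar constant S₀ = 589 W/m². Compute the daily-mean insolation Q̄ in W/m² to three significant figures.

Solar declination: sin δ = sin ε · sin λ_s = sin 25.19° × sin 181.3° = -0.00966, so δ = -0.553°.
cos H₀ = −tan(-37.6°) tan(-0.553°) = -0.0074, H₀ = 1.5782 rad.
Bracket: H₀ sin φ sin δ + cos φ cos δ sin H₀ = 1.5782×-0.61015×-0.00966 + 0.79229×0.99995×0.99997 = 0.009302 + 0.792227 = 0.801529.
Inverse-square distance factor (a/d)² = 1.0396² = 1.080768.
Q̄ = (S₀/π) × 1.080768 × [bracket] = (589/π) × 1.080768 × 0.801529 = 162.4 W/m².

Q̄ ≈ 162 W/m²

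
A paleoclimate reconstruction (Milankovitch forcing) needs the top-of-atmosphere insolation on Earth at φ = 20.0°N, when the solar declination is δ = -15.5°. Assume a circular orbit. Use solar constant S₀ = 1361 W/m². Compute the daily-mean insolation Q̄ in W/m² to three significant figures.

cos H₀ = −tan(+20.0°) tan(-15.500°) = 0.1009, H₀ = 1.4697 rad.
Bracket: H₀ sin φ sin δ + cos φ cos δ sin H₀ = 1.4697×0.34202×-0.26724 + 0.93969×0.96363×0.99489 = -0.134333 + 0.900886 = 0.766553.
Q̄ = (S₀/π) × [bracket] = (1361/π) × 0.766553 = 332.1 W/m².

Q̄ ≈ 332 W/m²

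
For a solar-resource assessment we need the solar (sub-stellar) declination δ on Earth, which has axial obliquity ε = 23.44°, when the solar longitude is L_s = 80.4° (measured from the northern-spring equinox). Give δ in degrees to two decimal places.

sin δ = sin ε · sin L_s = sin 23.44° × sin 80.4° = 0.392218.
δ = arcsin(0.392218) = +23.09°.

δ = +23.09°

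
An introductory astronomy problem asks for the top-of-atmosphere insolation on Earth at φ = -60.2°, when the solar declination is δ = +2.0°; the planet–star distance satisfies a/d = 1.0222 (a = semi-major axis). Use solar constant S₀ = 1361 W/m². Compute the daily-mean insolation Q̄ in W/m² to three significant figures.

cos H₀ = −tan(-60.2°) tan(+2.000°) = 0.0610, H₀ = 1.5098 rad.
Bracket: H₀ sin φ sin δ + cos φ cos δ sin H₀ = 1.5098×-0.86777×0.03490 + 0.49697×0.99939×0.99814 = -0.045725 + 0.495743 = 0.450018.
Inverse-square distance factor (a/d)² = 1.0222² = 1.044893.
Q̄ = (S₀/π) × 1.044893 × [bracket] = (1361/π) × 1.044893 × 0.450018 = 203.7 W/m².

Q̄ ≈ 204 W/m²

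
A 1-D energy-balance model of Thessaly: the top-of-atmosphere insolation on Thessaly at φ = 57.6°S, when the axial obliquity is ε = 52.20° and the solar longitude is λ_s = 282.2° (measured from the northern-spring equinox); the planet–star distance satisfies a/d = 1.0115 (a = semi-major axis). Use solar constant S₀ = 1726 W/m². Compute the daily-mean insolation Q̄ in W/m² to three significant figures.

Solar declination: sin δ = sin ε · sin λ_s = sin 52.20° × sin 282.2° = -0.77231, so δ = -50.562°.
cos H₀ = −tan(-57.6°) tan(-50.562°) = -1.9157 ≤ −1 ⇒ polar day, H₀ = π.
Bracket: H₀ sin φ sin δ + cos φ cos δ sin H₀ = 3.1416×-0.84433×-0.77231 + 0.53583×0.63525×0.00000 = 2.048589 + 0.000000 = 2.048589.
Inverse-square distance factor (a/d)² = 1.0115² = 1.023132.
Q̄ = (S₀/π) × 1.023132 × [bracket] = (1726/π) × 1.023132 × 2.048589 = 1152 W/m².

Q̄ ≈ 1.15e+03 W/m²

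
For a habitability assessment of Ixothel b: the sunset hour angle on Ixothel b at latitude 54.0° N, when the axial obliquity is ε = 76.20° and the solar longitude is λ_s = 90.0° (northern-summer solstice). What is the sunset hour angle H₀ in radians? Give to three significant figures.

H₀ = 3.14 rad

Solar declination: sin δ = sin ε · sin λ_s = sin 76.20° × sin 90.0° = 0.97113, so δ = +76.200°.
Sunrise equation: cos H₀ = −tan φ · tan δ = -5.6036 ≤ −1, so the host star never sets (polar day) and H₀ = π.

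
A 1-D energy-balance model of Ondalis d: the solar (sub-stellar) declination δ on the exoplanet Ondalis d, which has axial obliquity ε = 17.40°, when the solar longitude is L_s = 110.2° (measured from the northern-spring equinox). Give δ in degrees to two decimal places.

δ = +16.30°

sin δ = sin ε · sin L_s = sin 17.40° × sin 110.2° = 0.280648.
δ = arcsin(0.280648) = +16.30°.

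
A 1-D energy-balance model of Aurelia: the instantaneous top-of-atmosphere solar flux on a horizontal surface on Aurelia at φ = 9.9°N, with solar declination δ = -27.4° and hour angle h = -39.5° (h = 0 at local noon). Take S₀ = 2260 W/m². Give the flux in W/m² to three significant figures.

1.35e+03 W/m²

cos θ_z = sin φ sin δ + cos φ cos δ cos h = -0.079122 + 0.674859 = 0.595737.
Flux = S₀ · cos θ_z = 2260 × 0.595737 = 1346 W/m².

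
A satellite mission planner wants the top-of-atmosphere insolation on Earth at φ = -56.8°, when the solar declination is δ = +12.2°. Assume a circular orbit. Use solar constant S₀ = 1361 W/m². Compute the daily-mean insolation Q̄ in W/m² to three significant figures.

Q̄ ≈ 124 W/m²

cos H₀ = −tan(-56.8°) tan(+12.200°) = 0.3304, H₀ = 1.2341 rad.
Bracket: H₀ sin φ sin δ + cos φ cos δ sin H₀ = 1.2341×-0.83676×0.21132 + 0.54756×0.97742×0.94384 = -0.218219 + 0.505139 = 0.286920.
Q̄ = (S₀/π) × [bracket] = (1361/π) × 0.286920 = 124.3 W/m².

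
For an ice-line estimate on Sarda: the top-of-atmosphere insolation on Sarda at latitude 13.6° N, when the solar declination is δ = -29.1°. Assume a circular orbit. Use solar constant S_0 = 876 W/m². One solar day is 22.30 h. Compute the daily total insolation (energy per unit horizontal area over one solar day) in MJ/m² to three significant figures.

cos h₀ = −tan(+13.6°) tan(-29.100°) = 0.1347, h₀ = 1.4357 rad.
Bracket: h₀ sin ϕ sin δ + cos ϕ cos δ sin h₀ = 1.4357×0.23514×-0.48634 + 0.97196×0.87377×0.99089 = -0.164184 + 0.841533 = 0.677349.
Q̄ = (S_0/π) × [bracket] = (876/π) × 0.677349 = 188.87 W/m².
Daily total = Q̄ × 22.30 h × 3600 s/h = 188.87 × 22.30 × 3600 / 10⁶ = 15.16 MJ/m².

15.2 MJ/m²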